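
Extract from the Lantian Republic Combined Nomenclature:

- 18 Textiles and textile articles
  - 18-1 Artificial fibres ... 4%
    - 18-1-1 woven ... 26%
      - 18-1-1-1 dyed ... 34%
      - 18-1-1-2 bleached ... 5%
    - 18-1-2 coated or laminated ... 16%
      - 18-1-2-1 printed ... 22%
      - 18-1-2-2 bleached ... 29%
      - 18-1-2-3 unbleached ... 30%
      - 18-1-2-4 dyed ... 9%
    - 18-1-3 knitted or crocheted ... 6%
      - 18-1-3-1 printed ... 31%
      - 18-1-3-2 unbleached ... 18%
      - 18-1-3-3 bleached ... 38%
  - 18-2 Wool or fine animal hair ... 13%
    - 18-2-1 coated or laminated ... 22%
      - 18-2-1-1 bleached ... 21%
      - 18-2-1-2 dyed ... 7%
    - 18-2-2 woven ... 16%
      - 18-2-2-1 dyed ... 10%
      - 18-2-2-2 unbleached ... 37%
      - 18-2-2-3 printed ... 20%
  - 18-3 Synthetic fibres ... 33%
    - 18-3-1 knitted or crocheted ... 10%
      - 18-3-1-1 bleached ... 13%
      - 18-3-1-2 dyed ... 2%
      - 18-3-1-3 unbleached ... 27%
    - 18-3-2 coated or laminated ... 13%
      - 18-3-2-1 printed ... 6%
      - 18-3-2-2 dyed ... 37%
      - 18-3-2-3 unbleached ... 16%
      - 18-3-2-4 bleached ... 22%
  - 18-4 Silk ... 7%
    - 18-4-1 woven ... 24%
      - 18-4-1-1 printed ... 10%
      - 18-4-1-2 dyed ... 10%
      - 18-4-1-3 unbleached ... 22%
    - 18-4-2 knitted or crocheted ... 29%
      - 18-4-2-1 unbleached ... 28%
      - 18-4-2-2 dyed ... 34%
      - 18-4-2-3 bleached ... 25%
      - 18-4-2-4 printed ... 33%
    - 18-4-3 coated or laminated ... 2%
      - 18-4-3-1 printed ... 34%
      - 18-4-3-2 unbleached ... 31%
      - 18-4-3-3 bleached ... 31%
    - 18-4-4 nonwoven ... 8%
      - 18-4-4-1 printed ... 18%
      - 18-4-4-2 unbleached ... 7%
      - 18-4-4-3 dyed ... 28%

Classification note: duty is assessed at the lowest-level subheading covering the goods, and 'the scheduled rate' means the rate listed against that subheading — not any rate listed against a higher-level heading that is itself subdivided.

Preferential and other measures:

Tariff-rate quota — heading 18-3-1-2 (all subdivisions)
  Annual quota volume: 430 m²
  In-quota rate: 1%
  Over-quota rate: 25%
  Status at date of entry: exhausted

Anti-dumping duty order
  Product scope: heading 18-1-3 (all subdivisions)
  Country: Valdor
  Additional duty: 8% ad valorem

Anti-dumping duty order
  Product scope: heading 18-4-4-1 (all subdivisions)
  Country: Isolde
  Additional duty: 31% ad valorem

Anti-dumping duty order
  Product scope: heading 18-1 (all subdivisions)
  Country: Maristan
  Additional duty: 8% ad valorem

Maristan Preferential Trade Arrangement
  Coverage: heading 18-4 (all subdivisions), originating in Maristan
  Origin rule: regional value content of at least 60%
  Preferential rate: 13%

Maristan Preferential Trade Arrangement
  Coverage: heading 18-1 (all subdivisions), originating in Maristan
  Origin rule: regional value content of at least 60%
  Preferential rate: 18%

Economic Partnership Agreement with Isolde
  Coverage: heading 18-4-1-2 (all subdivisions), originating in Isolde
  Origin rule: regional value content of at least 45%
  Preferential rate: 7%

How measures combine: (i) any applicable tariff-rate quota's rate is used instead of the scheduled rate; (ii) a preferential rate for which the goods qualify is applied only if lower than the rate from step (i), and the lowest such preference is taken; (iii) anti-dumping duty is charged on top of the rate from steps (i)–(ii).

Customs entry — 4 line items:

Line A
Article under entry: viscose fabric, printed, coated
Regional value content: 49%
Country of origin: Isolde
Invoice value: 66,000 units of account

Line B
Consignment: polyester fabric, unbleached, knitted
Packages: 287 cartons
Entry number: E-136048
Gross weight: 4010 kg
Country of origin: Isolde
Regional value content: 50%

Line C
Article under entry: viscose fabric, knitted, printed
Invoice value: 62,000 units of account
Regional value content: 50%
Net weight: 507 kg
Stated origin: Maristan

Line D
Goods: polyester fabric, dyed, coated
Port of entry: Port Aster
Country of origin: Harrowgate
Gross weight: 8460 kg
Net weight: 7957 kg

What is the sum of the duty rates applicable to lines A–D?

Line A: viscose → 18-1; coated → 18-1-2; printed → 18-1-2-1. Scheduled 22%. Isolde agreement on 18-4-1-2: 18-1-2-1 not covered. → 22%.
Line B: polyester → 18-3; knitted → 18-3-1; unbleached → 18-3-1-3. Scheduled 27%. Isolde agreement on 18-4-1-2: 18-3-1-3 not covered. → 27%.
Line C: viscose → 18-1; knitted → 18-1-3; printed → 18-1-3-1. Scheduled 31%. Maristan agreement on 18-4: 18-1-3-1 not covered; Maristan agreement on 18-1: RVC < 60%; anti-dumping (Maristan, 18-1): +8%; total 31% + 8% = 39%. → 39%.
Line D: polyester → 18-3; coated → 18-3-2; dyed → 18-3-2-2. Scheduled 37%. No special measure applies. → 37%.
Sum: 22% + 27% + 39% + 37% = 125%.

125%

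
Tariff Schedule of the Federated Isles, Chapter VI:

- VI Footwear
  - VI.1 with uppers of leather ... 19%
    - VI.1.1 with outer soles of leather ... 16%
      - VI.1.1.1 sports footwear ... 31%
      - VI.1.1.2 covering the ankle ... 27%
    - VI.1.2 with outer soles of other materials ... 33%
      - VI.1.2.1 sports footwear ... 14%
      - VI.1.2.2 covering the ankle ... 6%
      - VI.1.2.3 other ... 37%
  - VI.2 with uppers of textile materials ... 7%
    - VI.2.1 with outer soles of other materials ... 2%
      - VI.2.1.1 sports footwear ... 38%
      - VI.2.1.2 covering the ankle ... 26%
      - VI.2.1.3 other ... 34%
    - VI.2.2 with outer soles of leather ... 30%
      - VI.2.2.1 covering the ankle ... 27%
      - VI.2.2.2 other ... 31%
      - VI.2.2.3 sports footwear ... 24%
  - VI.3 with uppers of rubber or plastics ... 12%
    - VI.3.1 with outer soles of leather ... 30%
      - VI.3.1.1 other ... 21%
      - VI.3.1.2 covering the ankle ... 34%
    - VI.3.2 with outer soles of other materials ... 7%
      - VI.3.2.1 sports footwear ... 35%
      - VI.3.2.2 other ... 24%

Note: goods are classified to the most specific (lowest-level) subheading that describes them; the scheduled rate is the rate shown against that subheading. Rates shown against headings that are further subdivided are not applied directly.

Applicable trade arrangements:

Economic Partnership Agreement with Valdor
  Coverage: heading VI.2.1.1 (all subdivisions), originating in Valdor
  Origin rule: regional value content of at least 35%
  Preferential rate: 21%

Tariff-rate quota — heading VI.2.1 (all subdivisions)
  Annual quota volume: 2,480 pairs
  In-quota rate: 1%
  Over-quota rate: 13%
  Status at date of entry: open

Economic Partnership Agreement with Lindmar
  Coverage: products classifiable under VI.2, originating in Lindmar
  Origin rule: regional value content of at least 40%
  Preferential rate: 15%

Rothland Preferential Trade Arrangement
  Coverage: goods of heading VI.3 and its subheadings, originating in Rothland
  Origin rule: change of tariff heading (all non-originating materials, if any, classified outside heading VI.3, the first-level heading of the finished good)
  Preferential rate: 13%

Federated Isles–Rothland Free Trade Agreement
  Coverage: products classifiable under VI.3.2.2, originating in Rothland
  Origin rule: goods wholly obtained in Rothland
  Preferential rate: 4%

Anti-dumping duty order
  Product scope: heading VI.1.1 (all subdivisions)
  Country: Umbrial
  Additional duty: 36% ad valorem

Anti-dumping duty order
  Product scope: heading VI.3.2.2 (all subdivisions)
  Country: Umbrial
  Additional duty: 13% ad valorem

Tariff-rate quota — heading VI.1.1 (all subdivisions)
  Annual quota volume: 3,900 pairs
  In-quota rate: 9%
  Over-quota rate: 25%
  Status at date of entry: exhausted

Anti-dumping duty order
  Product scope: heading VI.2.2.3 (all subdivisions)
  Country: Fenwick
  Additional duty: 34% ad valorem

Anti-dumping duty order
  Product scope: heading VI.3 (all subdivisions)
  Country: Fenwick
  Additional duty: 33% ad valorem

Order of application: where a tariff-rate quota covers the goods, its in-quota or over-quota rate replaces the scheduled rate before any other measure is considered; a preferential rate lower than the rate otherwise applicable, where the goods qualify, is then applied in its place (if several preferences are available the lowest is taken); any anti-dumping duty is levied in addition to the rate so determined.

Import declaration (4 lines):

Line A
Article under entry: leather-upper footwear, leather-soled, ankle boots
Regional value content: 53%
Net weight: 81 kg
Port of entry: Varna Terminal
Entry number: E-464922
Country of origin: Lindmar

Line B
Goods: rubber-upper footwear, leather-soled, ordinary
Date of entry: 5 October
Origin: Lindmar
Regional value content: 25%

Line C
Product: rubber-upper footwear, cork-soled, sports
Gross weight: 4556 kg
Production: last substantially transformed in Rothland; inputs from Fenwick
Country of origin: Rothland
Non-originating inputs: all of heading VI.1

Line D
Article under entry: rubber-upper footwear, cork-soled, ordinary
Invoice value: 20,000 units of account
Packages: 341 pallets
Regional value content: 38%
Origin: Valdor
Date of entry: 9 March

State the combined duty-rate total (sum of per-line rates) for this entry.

83%

Line A: leather-upper → VI.1; leather-soled → VI.1.1; ankle boots → VI.1.1.2. Scheduled 27%. quota on VI.1.1 exhausted → over-quota 25%; Lindmar agreement on VI.2: VI.1.1.2 not covered. → 25%.
Line B: rubber-upper → VI.3; leather-soled → VI.3.1; ordinary → VI.3.1.1. Scheduled 21%. Lindmar agreement on VI.2: VI.3.1.1 not covered. → 21%.
Line C: rubber-upper → VI.3; cork-soled → VI.3.2; sports → VI.3.2.1. Scheduled 35%. Rothland agreement on VI.3: CTH met → 13% available; Rothland agreement on VI.3.2.2: VI.3.2.1 not covered; preferential 13%. → 13%.
Line D: rubber-upper → VI.3; cork-soled → VI.3.2; ordinary → VI.3.2.2. Scheduled 24%. Valdor agreement on VI.2.1.1: VI.3.2.2 not covered. → 24%.
Sum: 25% + 21% + 13% + 24% = 83%.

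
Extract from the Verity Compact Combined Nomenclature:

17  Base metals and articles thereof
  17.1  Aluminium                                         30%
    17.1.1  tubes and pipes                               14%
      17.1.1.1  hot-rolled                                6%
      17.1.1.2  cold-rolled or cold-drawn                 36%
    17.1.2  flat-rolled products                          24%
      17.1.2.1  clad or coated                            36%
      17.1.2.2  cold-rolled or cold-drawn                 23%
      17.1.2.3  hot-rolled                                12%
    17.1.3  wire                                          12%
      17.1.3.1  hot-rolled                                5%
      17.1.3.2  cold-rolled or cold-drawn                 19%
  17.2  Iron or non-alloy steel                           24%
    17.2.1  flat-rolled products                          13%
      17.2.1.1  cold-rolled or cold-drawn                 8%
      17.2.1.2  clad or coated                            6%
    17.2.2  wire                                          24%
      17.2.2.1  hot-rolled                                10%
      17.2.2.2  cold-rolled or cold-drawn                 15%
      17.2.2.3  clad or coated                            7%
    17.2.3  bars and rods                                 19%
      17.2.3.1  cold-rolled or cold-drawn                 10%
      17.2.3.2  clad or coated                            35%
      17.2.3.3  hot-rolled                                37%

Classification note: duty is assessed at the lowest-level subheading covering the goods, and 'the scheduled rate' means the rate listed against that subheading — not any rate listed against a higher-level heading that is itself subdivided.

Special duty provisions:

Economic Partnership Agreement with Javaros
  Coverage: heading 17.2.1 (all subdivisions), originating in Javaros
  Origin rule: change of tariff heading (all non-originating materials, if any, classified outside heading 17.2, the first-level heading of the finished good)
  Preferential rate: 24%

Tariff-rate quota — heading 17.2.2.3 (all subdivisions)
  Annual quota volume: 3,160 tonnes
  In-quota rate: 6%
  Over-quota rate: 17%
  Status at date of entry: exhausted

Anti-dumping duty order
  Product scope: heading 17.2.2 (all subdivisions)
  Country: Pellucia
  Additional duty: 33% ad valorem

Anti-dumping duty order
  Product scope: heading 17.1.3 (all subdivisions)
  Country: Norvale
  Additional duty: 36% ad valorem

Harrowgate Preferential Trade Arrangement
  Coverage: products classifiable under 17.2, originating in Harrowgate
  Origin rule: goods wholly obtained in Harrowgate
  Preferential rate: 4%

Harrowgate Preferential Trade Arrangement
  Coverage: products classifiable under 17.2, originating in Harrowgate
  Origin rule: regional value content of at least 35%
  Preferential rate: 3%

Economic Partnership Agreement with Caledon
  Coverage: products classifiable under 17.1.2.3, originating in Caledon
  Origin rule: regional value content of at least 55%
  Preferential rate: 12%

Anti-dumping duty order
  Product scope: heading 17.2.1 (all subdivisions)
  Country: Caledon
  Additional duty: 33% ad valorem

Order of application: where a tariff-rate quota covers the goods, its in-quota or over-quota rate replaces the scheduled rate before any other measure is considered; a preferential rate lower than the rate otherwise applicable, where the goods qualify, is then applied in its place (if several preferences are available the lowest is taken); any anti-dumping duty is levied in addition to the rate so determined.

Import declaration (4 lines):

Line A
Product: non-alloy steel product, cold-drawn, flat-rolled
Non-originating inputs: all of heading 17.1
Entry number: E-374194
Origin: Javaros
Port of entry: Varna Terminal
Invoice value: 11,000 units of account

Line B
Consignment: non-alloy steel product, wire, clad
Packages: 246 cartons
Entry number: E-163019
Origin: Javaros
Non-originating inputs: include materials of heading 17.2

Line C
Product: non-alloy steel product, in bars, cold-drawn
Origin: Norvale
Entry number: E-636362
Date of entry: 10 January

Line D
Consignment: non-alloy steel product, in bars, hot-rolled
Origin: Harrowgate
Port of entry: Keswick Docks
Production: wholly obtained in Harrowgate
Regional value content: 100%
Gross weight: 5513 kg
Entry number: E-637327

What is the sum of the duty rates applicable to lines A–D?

Line A: non-alloy steel → 17.2; flat-rolled → 17.2.1; cold-drawn → 17.2.1.1. Scheduled 8%. Javaros agreement on 17.2.1: CTH met → 24% available; preference 24% not lower than 8% → no reduction. → 8%.
Line B: non-alloy steel → 17.2; wire → 17.2.2; clad → 17.2.2.3. Scheduled 7%. quota on 17.2.2.3 exhausted → over-quota 17%; Javaros agreement on 17.2.1: 17.2.2.3 not covered. → 17%.
Line C: non-alloy steel → 17.2; in bars → 17.2.3; cold-drawn → 17.2.3.1. Scheduled 10%. No special measure applies. → 10%.
Line D: non-alloy steel → 17.2; in bars → 17.2.3; hot-rolled → 17.2.3.3. Scheduled 37%. Harrowgate agreement on 17.2: wholly obtained → 4% available; Harrowgate agreement on 17.2: RVC ≥ 35% → 3% available; preferential 3%. → 3%.
Sum: 8% + 17% + 10% + 3% = 38%.

38%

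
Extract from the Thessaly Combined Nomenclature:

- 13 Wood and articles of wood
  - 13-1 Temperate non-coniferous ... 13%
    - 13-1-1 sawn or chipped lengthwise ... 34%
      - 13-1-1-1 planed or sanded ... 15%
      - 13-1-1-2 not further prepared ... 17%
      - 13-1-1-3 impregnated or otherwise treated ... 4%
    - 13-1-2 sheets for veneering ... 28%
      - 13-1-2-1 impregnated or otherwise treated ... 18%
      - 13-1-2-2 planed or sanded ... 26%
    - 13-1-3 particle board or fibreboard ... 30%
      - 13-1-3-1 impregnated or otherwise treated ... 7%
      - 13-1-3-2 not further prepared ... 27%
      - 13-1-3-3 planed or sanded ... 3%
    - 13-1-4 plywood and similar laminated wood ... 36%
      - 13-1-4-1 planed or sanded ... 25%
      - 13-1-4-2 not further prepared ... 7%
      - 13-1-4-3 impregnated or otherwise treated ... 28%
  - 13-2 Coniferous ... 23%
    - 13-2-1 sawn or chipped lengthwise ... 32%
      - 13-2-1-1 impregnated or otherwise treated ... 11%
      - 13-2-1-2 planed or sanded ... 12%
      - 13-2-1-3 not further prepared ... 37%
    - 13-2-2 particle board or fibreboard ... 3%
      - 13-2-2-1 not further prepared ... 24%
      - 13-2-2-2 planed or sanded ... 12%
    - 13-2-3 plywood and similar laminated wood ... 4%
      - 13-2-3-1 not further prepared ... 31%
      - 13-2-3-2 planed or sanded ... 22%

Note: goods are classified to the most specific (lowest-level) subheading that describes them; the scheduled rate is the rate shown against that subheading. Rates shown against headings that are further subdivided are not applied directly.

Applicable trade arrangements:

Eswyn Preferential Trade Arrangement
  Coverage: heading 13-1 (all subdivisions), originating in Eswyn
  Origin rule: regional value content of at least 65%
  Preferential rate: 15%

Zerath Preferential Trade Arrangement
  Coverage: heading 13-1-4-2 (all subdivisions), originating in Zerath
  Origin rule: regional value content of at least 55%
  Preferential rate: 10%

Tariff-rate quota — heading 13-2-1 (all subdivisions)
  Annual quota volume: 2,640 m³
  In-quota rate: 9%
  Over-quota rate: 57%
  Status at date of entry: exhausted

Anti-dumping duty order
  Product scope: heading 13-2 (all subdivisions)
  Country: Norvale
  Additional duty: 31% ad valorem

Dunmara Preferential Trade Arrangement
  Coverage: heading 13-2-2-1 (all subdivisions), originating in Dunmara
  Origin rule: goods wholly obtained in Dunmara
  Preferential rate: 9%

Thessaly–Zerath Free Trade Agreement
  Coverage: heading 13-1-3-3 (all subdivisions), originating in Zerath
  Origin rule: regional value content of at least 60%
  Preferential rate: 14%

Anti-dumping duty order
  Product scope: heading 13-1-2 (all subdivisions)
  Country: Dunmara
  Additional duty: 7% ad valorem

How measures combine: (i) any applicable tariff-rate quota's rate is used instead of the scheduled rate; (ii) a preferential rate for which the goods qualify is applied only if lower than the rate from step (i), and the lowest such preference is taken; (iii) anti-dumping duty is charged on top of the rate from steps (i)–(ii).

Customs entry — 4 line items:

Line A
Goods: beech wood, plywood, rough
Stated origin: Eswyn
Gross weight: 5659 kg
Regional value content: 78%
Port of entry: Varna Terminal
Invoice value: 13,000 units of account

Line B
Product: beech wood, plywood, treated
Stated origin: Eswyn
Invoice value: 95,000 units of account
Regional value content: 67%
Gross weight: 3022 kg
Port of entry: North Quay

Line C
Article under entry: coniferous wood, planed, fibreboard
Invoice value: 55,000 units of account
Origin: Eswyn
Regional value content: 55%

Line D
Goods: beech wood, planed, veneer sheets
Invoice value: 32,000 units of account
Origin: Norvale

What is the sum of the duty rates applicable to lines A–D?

Line A: beech → 13-1; plywood → 13-1-4; rough → 13-1-4-2. Scheduled 7%. Eswyn agreement on 13-1: RVC ≥ 65% → 15% available; preference 15% not lower than 7% → no reduction. → 7%.
Line B: beech → 13-1; plywood → 13-1-4; treated → 13-1-4-3. Scheduled 28%. Eswyn agreement on 13-1: RVC ≥ 65% → 15% available; preferential 15%. → 15%.
Line C: coniferous → 13-2; fibreboard → 13-2-2; planed → 13-2-2-2. Scheduled 12%. Eswyn agreement on 13-1: 13-2-2-2 not covered. → 12%.
Line D: beech → 13-1; veneer sheets → 13-1-2; planed → 13-1-2-2. Scheduled 26%. No special measure applies. → 26%.
Sum: 7% + 15% + 12% + 26% = 60%.

60%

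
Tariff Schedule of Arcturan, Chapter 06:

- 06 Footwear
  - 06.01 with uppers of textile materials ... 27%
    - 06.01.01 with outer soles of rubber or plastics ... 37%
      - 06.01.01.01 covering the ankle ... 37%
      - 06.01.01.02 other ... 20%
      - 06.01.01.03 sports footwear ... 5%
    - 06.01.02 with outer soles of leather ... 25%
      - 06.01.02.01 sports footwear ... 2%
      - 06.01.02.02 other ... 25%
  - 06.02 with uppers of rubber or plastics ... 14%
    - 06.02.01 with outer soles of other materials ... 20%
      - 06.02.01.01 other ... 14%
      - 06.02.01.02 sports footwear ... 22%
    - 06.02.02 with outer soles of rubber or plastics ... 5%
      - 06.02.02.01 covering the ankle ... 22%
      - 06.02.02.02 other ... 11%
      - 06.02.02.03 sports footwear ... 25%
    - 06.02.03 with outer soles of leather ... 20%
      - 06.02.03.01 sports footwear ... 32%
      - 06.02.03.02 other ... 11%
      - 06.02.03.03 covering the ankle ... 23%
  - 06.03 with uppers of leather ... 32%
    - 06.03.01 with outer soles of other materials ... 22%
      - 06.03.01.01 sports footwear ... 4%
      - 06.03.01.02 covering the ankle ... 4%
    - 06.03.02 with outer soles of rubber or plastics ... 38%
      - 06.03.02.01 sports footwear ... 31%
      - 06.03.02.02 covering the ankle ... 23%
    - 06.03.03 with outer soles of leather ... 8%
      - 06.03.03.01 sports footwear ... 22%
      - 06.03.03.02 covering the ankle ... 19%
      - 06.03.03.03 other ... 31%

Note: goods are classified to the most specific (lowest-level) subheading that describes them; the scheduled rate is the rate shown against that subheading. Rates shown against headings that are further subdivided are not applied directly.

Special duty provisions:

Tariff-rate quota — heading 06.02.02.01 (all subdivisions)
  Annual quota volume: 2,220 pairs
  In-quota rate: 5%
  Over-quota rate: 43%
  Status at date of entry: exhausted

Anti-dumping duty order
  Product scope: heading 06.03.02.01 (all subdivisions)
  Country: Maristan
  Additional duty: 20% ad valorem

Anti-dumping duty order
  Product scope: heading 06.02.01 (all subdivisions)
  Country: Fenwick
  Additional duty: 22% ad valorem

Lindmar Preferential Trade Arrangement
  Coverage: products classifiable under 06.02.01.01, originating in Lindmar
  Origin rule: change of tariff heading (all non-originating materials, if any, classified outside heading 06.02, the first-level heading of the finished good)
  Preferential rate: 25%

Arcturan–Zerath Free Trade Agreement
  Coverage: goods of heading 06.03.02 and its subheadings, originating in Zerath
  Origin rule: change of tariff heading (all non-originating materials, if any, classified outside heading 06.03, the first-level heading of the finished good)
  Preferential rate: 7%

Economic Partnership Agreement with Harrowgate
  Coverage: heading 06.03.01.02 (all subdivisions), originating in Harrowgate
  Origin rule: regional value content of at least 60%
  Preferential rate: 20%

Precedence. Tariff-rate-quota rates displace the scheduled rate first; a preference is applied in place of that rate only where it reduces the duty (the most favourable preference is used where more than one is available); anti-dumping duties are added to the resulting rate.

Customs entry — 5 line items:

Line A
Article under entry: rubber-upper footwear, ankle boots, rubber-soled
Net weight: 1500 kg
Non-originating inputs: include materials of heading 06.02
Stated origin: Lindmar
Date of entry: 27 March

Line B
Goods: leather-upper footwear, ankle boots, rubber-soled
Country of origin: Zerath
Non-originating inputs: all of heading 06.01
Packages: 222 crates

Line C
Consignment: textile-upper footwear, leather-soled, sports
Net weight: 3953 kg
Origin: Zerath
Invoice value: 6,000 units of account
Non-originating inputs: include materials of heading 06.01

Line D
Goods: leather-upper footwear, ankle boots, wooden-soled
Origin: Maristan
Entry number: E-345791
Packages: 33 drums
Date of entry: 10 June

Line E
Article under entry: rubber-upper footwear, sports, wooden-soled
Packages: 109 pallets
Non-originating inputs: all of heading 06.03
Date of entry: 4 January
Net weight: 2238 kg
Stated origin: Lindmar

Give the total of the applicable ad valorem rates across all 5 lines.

78%

Line A: rubber-upper → 06.02; rubber-soled → 06.02.02; ankle boots → 06.02.02.01. Scheduled 22%. quota on 06.02.02.01 exhausted → over-quota 43%; Lindmar agreement on 06.02.01.01: 06.02.02.01 not covered. → 43%.
Line B: leather-upper → 06.03; rubber-soled → 06.03.02; ankle boots → 06.03.02.02. Scheduled 23%. Zerath agreement on 06.03.02: CTH met → 7% available; preferential 7%. → 7%.
Line C: textile-upper → 06.01; leather-soled → 06.01.02; sports → 06.01.02.01. Scheduled 2%. Zerath agreement on 06.03.02: 06.01.02.01 not covered. → 2%.
Line D: leather-upper → 06.03; wooden-soled → 06.03.01; ankle boots → 06.03.01.02. Scheduled 4%. No special measure applies. → 4%.
Line E: rubber-upper → 06.02; wooden-soled → 06.02.01; sports → 06.02.01.02. Scheduled 22%. Lindmar agreement on 06.02.01.01: 06.02.01.02 not covered. → 22%.
Sum: 43% + 7% + 2% + 4% + 22% = 78%.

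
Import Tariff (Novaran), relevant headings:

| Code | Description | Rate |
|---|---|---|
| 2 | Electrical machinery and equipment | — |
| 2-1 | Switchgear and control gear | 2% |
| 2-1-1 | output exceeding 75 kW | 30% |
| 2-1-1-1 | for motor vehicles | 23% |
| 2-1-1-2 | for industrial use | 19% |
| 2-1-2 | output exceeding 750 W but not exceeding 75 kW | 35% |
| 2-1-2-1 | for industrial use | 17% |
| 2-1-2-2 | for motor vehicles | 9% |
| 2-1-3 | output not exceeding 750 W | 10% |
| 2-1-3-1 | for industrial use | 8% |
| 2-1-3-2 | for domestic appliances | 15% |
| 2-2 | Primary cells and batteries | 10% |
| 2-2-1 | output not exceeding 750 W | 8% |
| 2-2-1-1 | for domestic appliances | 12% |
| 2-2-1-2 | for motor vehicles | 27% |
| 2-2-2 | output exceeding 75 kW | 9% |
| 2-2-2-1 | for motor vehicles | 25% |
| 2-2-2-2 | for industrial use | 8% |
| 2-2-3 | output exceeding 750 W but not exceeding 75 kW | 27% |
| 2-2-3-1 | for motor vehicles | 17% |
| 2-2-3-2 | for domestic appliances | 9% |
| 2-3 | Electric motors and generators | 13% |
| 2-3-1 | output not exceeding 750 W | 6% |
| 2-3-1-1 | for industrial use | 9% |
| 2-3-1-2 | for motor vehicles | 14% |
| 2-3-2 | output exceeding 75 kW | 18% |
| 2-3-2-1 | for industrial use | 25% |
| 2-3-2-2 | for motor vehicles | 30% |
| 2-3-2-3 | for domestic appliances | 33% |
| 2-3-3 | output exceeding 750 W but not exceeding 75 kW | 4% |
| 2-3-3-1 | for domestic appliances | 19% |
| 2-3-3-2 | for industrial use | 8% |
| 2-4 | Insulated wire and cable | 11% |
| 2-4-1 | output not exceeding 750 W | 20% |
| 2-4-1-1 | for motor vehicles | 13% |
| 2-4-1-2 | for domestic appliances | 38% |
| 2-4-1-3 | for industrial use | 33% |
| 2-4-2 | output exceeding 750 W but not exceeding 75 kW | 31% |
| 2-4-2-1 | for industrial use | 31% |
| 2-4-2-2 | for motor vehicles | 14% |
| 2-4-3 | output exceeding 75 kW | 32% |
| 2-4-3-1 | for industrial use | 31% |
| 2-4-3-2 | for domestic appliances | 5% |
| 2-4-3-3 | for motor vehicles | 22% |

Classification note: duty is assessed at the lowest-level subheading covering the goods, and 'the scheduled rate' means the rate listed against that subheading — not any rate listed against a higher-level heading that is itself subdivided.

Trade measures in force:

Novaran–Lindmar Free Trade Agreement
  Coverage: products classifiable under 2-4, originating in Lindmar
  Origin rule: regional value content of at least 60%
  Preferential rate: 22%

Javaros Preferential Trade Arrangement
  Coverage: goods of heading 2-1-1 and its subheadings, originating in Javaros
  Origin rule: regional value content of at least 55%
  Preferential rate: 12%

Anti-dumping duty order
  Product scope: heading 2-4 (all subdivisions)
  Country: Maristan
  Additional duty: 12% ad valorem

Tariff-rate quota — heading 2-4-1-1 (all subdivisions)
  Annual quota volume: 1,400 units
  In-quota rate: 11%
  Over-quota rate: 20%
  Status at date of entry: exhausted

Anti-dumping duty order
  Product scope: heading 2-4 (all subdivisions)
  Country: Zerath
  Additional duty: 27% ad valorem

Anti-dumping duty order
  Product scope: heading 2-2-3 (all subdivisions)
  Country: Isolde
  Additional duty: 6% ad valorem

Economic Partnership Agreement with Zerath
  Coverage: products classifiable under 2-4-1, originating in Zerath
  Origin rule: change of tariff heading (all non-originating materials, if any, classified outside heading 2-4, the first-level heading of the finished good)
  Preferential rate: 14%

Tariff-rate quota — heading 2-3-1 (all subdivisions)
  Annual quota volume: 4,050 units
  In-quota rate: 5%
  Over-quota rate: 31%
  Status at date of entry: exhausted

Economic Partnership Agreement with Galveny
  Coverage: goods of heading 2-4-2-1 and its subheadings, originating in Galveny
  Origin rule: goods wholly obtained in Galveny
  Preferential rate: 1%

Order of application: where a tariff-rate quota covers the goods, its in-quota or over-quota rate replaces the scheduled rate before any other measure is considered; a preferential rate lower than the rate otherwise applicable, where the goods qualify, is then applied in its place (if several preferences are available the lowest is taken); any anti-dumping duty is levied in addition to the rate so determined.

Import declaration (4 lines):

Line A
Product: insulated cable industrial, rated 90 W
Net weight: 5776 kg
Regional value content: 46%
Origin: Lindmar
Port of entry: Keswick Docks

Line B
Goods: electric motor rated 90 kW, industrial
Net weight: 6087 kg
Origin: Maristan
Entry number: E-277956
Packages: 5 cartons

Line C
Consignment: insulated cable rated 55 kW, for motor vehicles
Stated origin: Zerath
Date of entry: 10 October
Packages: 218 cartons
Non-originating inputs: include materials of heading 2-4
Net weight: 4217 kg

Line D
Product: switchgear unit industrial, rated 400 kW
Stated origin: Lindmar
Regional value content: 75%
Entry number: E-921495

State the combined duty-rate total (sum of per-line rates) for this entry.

Line A: insulated cable → 2-4; rated 90 W → 2-4-1; industrial → 2-4-1-3. Scheduled 33%. Lindmar agreement on 2-4: RVC < 60%. → 33%.
Line B: electric motor → 2-3; rated 90 kW → 2-3-2; industrial → 2-3-2-1. Scheduled 25%. No special measure applies. → 25%.
Line C: insulated cable → 2-4; rated 55 kW → 2-4-2; for motor vehicles → 2-4-2-2. Scheduled 14%. Zerath agreement on 2-4-1: 2-4-2-2 not covered; anti-dumping (Zerath, 2-4): +27%; total 14% + 27% = 41%. → 41%.
Line D: switchgear unit → 2-1; rated 400 kW → 2-1-1; industrial → 2-1-1-2. Scheduled 19%. Lindmar agreement on 2-4: 2-1-1-2 not covered. → 19%.
Sum: 33% + 25% + 41% + 19% = 118%.

118%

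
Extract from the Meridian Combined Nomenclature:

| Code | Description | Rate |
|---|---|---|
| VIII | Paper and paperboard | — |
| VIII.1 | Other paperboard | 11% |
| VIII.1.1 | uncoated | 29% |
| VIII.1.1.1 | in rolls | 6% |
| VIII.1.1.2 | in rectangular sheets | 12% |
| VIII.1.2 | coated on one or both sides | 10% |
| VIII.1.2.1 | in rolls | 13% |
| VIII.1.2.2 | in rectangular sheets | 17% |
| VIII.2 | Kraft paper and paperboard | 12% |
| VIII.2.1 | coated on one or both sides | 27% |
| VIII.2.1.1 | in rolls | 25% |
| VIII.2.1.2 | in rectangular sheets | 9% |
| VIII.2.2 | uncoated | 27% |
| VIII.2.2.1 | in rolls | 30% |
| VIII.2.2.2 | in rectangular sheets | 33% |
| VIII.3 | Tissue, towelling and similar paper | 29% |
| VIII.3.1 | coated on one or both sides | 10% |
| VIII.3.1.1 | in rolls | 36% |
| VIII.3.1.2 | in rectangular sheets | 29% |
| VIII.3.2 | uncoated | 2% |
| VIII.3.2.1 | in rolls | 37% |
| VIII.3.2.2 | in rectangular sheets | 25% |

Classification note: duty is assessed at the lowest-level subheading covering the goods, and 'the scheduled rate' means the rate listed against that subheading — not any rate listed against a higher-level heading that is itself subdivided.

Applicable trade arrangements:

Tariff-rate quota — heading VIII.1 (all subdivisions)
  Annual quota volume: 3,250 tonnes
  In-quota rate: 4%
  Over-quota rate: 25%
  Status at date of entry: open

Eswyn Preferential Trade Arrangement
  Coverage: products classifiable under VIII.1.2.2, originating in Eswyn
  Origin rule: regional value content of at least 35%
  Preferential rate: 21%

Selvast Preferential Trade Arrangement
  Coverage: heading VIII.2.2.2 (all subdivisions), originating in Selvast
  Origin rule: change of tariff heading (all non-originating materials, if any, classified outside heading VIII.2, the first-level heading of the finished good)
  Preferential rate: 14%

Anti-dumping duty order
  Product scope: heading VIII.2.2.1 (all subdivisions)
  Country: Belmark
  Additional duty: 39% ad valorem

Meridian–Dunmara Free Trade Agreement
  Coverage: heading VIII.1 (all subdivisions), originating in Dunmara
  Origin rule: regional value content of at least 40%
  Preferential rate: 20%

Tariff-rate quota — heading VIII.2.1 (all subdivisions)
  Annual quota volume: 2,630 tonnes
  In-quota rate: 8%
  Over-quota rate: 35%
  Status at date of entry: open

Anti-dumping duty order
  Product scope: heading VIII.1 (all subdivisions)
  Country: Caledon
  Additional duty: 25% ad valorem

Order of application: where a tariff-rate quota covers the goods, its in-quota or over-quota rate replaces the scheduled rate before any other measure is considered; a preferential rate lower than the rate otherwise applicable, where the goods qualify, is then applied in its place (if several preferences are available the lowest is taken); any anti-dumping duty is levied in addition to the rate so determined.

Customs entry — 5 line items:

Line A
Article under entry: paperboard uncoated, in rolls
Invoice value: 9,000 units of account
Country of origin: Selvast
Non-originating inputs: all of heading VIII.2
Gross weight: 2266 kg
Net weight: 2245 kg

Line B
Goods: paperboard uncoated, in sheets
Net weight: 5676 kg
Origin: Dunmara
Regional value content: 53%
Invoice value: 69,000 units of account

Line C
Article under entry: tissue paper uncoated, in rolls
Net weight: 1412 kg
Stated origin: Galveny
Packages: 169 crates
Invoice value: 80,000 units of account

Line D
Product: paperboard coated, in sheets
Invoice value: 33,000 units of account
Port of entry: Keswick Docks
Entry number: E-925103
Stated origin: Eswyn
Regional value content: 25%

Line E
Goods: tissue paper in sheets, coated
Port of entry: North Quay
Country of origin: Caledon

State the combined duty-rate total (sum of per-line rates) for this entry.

Line A: paperboard → VIII.1; uncoated → VIII.1.1; in rolls → VIII.1.1.1. Scheduled 6%. quota on VIII.1 open → in-quota 4%; Selvast agreement on VIII.2.2.2: VIII.1.1.1 not covered. → 4%.
Line B: paperboard → VIII.1; uncoated → VIII.1.1; in sheets → VIII.1.1.2. Scheduled 12%. quota on VIII.1 open → in-quota 4%; Dunmara agreement on VIII.1: RVC ≥ 40% → 20% available; preference 20% not lower than 4% → no reduction. → 4%.
Line C: tissue paper → VIII.3; uncoated → VIII.3.2; in rolls → VIII.3.2.1. Scheduled 37%. No special measure applies. → 37%.
Line D: paperboard → VIII.1; coated → VIII.1.2; in sheets → VIII.1.2.2. Scheduled 17%. quota on VIII.1 open → in-quota 4%; Eswyn agreement on VIII.1.2.2: RVC < 35%. → 4%.
Line E: tissue paper → VIII.3; coated → VIII.3.1; in sheets → VIII.3.1.2. Scheduled 29%. No special measure applies. → 29%.
Sum: 4% + 4% + 37% + 4% + 29% = 78%.

78%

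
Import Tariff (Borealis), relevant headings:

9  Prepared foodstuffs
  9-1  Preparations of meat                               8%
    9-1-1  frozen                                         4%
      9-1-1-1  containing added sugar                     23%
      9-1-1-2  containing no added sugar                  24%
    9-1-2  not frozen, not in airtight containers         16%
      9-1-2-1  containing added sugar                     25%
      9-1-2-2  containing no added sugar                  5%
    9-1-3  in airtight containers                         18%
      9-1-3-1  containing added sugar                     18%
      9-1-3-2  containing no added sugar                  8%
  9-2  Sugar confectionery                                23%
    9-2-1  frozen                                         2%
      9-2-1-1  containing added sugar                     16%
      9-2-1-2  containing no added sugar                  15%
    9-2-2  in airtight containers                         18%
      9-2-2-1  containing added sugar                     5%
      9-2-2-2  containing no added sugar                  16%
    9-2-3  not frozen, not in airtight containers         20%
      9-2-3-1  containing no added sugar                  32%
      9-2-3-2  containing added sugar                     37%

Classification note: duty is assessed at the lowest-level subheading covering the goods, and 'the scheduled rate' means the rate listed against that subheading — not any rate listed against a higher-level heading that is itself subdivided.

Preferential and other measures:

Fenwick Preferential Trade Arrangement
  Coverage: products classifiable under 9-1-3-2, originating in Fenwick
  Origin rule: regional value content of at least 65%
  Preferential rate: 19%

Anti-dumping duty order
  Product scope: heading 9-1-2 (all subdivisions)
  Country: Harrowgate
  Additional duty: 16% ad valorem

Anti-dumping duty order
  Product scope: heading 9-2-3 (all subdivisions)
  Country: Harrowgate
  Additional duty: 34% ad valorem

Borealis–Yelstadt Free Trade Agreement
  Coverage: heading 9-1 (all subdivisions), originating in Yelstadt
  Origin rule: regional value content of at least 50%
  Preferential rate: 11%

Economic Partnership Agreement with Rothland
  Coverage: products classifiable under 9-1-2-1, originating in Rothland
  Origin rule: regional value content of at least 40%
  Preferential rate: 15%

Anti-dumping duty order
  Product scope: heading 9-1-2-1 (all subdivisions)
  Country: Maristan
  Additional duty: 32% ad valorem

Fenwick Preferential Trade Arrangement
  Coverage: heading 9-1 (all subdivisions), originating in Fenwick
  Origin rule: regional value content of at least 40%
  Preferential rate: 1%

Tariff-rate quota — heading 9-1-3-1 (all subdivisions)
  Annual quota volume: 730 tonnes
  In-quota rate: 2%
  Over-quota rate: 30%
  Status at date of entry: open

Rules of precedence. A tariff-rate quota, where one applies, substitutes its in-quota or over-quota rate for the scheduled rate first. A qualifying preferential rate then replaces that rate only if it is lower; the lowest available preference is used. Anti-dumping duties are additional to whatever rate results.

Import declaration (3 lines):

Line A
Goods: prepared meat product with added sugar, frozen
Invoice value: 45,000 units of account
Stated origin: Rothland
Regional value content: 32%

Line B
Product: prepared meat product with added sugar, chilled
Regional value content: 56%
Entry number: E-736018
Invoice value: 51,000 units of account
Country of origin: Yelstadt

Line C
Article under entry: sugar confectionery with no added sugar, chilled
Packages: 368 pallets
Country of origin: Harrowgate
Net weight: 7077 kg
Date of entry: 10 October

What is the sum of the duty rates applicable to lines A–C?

Line A: prepared meat product → 9-1; frozen → 9-1-1; with added sugar → 9-1-1-1. Scheduled 23%. Rothland agreement on 9-1-2-1: 9-1-1-1 not covered. → 23%.
Line B: prepared meat product → 9-1; chilled → 9-1-2; with added sugar → 9-1-2-1. Scheduled 25%. Yelstadt agreement on 9-1: RVC ≥ 50% → 11% available; preferential 11%. → 11%.
Line C: sugar confectionery → 9-2; chilled → 9-2-3; with no added sugar → 9-2-3-1. Scheduled 32%. anti-dumping (Harrowgate, 9-2-3): +34%; total 32% + 34% = 66%. → 66%.
Sum: 23% + 11% + 66% = 100%.

100%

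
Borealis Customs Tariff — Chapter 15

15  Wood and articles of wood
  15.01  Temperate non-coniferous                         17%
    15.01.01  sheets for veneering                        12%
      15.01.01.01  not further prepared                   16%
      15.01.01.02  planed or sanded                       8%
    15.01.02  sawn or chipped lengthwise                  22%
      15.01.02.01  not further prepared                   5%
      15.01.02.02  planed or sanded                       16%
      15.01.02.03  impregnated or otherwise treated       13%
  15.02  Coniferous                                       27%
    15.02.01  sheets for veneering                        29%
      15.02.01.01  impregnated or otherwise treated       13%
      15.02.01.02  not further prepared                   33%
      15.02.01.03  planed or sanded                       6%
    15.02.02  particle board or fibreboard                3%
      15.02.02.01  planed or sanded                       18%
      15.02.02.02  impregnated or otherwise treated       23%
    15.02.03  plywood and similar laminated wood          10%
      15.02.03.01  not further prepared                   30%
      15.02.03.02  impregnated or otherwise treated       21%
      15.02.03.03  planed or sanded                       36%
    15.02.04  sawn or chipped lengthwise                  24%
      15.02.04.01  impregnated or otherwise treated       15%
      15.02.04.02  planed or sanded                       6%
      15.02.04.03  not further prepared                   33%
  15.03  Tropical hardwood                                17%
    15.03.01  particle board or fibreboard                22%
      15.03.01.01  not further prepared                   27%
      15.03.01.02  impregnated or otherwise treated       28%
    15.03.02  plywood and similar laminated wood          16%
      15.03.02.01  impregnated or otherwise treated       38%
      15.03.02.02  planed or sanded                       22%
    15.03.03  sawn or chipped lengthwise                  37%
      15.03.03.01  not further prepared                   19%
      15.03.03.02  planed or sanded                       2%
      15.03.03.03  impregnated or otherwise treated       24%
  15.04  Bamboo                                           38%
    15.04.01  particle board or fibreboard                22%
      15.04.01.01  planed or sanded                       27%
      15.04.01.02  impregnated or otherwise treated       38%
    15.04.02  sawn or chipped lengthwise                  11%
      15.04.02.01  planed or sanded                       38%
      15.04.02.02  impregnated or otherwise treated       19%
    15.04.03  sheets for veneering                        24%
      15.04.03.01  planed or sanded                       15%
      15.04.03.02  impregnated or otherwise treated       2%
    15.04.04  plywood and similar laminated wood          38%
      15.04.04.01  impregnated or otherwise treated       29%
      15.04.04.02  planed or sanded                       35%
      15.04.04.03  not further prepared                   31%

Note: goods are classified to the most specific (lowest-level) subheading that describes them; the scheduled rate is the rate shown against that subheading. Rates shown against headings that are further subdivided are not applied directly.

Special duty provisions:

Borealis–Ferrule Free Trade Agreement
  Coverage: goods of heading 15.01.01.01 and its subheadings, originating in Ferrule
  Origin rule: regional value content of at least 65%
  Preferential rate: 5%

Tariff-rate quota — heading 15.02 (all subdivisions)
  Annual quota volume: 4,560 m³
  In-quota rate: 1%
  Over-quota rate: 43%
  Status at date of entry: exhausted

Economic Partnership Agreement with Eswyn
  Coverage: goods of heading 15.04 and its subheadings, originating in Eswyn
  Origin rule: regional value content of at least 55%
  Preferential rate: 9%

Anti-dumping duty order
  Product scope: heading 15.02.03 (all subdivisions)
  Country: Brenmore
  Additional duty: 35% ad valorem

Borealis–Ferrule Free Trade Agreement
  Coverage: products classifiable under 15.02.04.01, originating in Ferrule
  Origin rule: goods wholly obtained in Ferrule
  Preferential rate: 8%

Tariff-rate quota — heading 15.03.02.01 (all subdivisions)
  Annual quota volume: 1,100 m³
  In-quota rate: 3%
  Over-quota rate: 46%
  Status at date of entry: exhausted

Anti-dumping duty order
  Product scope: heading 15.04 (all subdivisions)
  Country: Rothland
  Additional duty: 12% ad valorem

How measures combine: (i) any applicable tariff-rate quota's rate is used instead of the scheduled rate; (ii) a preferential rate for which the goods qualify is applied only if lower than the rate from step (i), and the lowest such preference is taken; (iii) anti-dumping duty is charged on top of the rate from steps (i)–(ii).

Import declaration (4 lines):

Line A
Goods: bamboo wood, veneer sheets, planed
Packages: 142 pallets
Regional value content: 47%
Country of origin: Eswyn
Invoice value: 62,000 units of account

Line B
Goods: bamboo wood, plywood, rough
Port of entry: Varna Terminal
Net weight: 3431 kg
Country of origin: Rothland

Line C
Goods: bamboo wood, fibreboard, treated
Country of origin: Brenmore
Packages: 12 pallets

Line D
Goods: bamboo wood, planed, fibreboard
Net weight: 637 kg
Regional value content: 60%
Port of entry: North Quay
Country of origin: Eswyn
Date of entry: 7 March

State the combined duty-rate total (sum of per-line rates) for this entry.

Line A: bamboo → 15.04; veneer sheets → 15.04.03; planed → 15.04.03.01. Scheduled 15%. Eswyn agreement on 15.04: RVC < 55%. → 15%.
Line B: bamboo → 15.04; plywood → 15.04.04; rough → 15.04.04.03. Scheduled 31%. anti-dumping (Rothland, 15.04): +12%; total 31% + 12% = 43%. → 43%.
Line C: bamboo → 15.04; fibreboard → 15.04.01; treated → 15.04.01.02. Scheduled 38%. No special measure applies. → 38%.
Line D: bamboo → 15.04; fibreboard → 15.04.01; planed → 15.04.01.01. Scheduled 27%. Eswyn agreement on 15.04: RVC ≥ 55% → 9% available; preferential 9%. → 9%.
Sum: 15% + 43% + 38% + 9% = 105%.

105%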